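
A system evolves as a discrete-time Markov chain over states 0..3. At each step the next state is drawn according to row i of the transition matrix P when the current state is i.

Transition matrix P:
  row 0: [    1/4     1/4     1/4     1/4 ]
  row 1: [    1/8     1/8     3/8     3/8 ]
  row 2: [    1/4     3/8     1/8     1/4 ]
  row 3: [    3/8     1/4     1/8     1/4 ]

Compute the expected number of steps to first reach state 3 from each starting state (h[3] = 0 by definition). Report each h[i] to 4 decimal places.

First-step conditioning: h[3] = 0; for i ≠ 3, h[i] = 1 + Σ_k P[i][k]·h[k].
  h[0] = 1 + 1/4·h[0] + 1/4·h[1] + 1/4·h[2]
  h[1] = 1 + 1/8·h[0] + 1/8·h[1] + 3/8·h[2]
  h[2] = 1 + 1/4·h[0] + 3/8·h[1] + 1/8·h[2]
Solving the 3×3 linear system over states ≠ 3 gives exactly h = [32/9, 142/45, 158/45, 0] (h[3] = 0 is the target).

h = [3.5556, 3.1556, 3.5111, 0.0000]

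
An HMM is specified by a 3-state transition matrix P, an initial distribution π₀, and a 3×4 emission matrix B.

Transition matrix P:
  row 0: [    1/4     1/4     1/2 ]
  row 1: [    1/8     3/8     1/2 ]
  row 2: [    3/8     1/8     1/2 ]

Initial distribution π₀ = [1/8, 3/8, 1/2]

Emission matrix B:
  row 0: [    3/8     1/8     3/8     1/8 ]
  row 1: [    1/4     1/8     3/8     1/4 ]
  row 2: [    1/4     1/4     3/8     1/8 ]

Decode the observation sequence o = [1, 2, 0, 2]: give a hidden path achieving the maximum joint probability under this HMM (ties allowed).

t=0: δ = [1.562e-02, 4.688e-02, 1.250e-01]  (obs o_0=1)
t=1: δ = [1.758e-02, 6.592e-03, 2.344e-02]  ψ = [2, 1, 2]  (obs o_1=2)
t=2: δ = [3.296e-03, 1.099e-03, 2.930e-03]  ψ = [2, 0, 2]  (obs o_2=0)
t=3: δ = [4.120e-04, 3.090e-04, 6.180e-04]  ψ = [2, 0, 0]  (obs o_3=2)
backtrack: best end state = 2; path = [2, 2, 0, 2]

path = [2, 2, 0, 2]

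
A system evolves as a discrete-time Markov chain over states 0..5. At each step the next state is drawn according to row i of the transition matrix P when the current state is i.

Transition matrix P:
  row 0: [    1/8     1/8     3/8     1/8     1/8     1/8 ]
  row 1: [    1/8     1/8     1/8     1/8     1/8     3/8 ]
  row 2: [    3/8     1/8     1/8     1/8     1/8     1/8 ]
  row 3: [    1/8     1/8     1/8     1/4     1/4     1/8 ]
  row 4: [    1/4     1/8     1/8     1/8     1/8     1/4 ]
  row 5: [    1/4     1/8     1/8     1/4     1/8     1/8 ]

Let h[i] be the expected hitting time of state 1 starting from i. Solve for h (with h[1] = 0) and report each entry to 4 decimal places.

h = [8.0000, 0.0000, 8.0000, 8.0000, 8.0000, 8.0000]

First-step conditioning: h[1] = 0; for i ≠ 1, h[i] = 1 + Σ_k P[i][k]·h[k].
  h[0] = 1 + 1/8·h[0] + 3/8·h[2] + 1/8·h[3] + 1/8·h[4] + 1/8·h[5]
  h[2] = 1 + 3/8·h[0] + 1/8·h[2] + 1/8·h[3] + 1/8·h[4] + 1/8·h[5]
  h[3] = 1 + 1/8·h[0] + 1/8·h[2] + 1/4·h[3] + 1/4·h[4] + 1/8·h[5]
  h[4] = 1 + 1/4·h[0] + 1/8·h[2] + 1/8·h[3] + 1/8·h[4] + 1/4·h[5]
  h[5] = 1 + 1/4·h[0] + 1/8·h[2] + 1/4·h[3] + 1/8·h[4] + 1/8·h[5]
Solving the 5×5 linear system over states ≠ 1 gives exactly h = [8, 0, 8, 8, 8, 8] (h[1] = 0 is the target).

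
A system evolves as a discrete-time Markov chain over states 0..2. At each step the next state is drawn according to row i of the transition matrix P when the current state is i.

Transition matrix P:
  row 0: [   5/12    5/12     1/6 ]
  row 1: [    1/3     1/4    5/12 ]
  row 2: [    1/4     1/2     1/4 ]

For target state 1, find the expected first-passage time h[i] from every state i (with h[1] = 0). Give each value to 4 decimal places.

h = [2.3158, 0.0000, 2.1053]

First-step conditioning: h[1] = 0; for i ≠ 1, h[i] = 1 + Σ_k P[i][k]·h[k].
  h[0] = 1 + 5/12·h[0] + 1/6·h[2]
  h[2] = 1 + 1/4·h[0] + 1/4·h[2]
Solving the 2×2 linear system over states ≠ 1 gives exactly h = [44/19, 0, 40/19] (h[1] = 0 is the target).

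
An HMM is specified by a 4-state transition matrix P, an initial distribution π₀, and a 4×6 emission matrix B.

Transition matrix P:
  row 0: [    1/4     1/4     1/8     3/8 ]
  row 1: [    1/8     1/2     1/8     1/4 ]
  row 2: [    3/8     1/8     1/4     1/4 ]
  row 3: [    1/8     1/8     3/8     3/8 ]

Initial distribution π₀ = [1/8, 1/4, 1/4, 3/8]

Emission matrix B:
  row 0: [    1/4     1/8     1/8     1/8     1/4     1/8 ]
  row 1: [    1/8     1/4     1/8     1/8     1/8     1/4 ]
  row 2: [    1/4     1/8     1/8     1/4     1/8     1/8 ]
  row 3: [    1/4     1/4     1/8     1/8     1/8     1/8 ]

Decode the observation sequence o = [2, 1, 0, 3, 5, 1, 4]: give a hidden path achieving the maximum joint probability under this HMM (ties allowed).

t=0: δ = [1.562e-02, 3.125e-02, 3.125e-02, 4.688e-02]  (obs o_0=2)
t=1: δ = [1.465e-03, 3.906e-03, 2.197e-03, 4.395e-03]  ψ = [2, 1, 3, 3]  (obs o_1=1)
t=2: δ = [2.060e-04, 2.441e-04, 4.120e-04, 4.120e-04]  ψ = [2, 1, 3, 3]  (obs o_2=0)
t=3: δ = [1.931e-05, 1.526e-05, 3.862e-05, 1.931e-05]  ψ = [2, 1, 3, 3]  (obs o_3=3)
t=4: δ = [1.810e-06, 1.907e-06, 1.207e-06, 1.207e-06]  ψ = [2, 1, 2, 2]  (obs o_4=5)
t=5: δ = [5.658e-08, 2.384e-07, 5.658e-08, 1.697e-07]  ψ = [0, 1, 3, 0]  (obs o_5=1)
t=6: δ = [7.451e-09, 1.490e-08, 7.956e-09, 7.956e-09]  ψ = [1, 1, 3, 3]  (obs o_6=4)
backtrack: best end state = 1; path = [1, 1, 1, 1, 1, 1, 1]

path = [1, 1, 1, 1, 1, 1, 1]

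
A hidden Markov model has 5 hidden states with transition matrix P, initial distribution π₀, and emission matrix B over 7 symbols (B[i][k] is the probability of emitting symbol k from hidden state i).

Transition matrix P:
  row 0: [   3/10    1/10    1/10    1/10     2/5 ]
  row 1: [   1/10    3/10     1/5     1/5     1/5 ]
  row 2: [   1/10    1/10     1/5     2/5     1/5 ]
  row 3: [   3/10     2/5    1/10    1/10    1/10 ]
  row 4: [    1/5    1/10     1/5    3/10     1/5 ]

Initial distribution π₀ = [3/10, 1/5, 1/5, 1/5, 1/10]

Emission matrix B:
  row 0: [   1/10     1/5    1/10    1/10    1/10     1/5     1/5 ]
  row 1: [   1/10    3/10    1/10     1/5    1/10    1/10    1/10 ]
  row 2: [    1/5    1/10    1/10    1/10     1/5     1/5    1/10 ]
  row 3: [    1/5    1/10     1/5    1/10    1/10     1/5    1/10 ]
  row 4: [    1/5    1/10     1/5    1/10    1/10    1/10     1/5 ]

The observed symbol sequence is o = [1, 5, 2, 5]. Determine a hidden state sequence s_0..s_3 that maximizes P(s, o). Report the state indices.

t=0: δ = [6.000e-02, 6.000e-02, 2.000e-02, 2.000e-02, 1.000e-02]  (obs o_0=1)
t=1: δ = [3.600e-03, 1.800e-03, 2.400e-03, 2.400e-03, 2.400e-03]  ψ = [0, 1, 1, 1, 0]  (obs o_1=5)
t=2: δ = [1.080e-04, 9.600e-05, 4.800e-05, 1.920e-04, 2.880e-04]  ψ = [0, 3, 2, 2, 0]  (obs o_2=2)
t=3: δ = [1.152e-05, 7.680e-06, 1.152e-05, 1.728e-05, 5.760e-06]  ψ = [3, 3, 4, 4, 4]  (obs o_3=5)
backtrack: best end state = 3; path = [0, 0, 4, 3]

path = [0, 0, 4, 3]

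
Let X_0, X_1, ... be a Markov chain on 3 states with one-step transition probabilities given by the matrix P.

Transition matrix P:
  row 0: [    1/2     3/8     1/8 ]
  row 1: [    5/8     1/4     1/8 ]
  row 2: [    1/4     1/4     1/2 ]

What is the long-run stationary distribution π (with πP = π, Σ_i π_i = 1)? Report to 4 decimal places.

π = [0.4889, 0.3111, 0.2000]

Balance equations π_j = Σ_i π_i·P[i][j]:
  π_0 = 1/2·π_0 + 5/8·π_1 + 1/4·π_2
  π_1 = 3/8·π_0 + 1/4·π_1 + 1/4·π_2
  normalize: π_0 + π_1 + π_2 = 1
Solving the linear system gives exactly π = [22/45, 14/45, 1/5].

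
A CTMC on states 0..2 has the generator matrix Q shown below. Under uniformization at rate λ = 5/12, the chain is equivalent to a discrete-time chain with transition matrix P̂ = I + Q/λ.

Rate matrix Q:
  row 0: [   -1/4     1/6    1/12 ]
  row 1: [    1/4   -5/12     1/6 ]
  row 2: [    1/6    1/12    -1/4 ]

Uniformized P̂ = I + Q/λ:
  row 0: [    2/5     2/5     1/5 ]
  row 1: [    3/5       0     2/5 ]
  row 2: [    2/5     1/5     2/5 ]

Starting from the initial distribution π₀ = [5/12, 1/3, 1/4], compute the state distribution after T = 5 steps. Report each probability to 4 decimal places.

π = [0.4485, 0.2411, 0.3105]

t=0: π = [0.4167, 0.3333, 0.2500]
t=1: π = [0.4667, 0.2167, 0.3167]
t=2: π = [0.4433, 0.2500, 0.3067]
t=3: π = [0.4500, 0.2387, 0.3113]
t=4: π = [0.4477, 0.2423, 0.3100]
t=5: π = [0.4485, 0.2411, 0.3105]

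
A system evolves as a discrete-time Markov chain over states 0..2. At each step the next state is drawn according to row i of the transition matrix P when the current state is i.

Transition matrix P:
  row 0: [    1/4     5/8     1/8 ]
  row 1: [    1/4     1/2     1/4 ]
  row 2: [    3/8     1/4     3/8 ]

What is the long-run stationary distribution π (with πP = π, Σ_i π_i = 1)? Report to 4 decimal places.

Balance equations π_j = Σ_i π_i·P[i][j]:
  π_0 = 1/4·π_0 + 1/4·π_1 + 3/8·π_2
  π_1 = 5/8·π_0 + 1/2·π_1 + 1/4·π_2
  normalize: π_0 + π_1 + π_2 = 1
Solving the linear system gives exactly π = [16/57, 9/19, 14/57].

π = [0.2807, 0.4737, 0.2456]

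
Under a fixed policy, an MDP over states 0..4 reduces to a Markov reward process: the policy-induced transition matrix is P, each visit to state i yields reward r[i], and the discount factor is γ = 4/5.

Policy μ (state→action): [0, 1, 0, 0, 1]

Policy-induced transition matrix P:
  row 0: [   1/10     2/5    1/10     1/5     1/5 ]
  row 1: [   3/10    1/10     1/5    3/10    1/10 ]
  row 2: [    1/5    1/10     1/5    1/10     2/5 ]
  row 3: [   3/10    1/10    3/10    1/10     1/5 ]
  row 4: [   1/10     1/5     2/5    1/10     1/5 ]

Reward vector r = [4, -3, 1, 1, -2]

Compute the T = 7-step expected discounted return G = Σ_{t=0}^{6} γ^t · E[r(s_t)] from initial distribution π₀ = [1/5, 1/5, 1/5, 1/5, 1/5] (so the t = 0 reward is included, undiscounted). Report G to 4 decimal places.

G = 0.7216

t=0: π = [0.2000, 0.2000, 0.2000, 0.2000, 0.2000], E[r] = 0.2000, γ^t·E[r] = 0.200000, running G = 0.200000
t=1: π = [0.2000, 0.1800, 0.2400, 0.1600, 0.2200], E[r] = 0.2200, γ^t·E[r] = 0.176000, running G = 0.376000
t=2: π = [0.1920, 0.1820, 0.2400, 0.1560, 0.2300], E[r] = 0.1580, γ^t·E[r] = 0.101120, running G = 0.477120
t=3: π = [0.1916, 0.1806, 0.2424, 0.1556, 0.2298], E[r] = 0.1630, γ^t·E[r] = 0.083456, running G = 0.560576
t=4: π = [0.1915, 0.1805, 0.2424, 0.1553, 0.2304], E[r] = 0.1613, γ^t·E[r] = 0.066085, running G = 0.626661
t=5: π = [0.1914, 0.1805, 0.2425, 0.1552, 0.2304], E[r] = 0.1609, γ^t·E[r] = 0.052734, running G = 0.679394
t=6: π = [0.1914, 0.1805, 0.2425, 0.1552, 0.2304], E[r] = 0.1610, γ^t·E[r] = 0.042208, running G = 0.721602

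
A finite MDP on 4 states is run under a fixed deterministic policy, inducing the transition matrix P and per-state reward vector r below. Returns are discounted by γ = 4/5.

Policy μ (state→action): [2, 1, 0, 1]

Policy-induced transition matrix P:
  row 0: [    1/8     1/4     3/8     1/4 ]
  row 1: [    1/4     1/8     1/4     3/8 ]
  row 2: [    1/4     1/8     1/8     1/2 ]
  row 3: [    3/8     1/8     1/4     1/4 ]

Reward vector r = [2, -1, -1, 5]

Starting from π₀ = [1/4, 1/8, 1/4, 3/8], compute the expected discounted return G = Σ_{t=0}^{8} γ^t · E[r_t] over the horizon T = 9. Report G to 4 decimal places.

t=0: π = [0.2500, 0.1250, 0.2500, 0.3750], E[r] = 2.0000, γ^t·E[r] = 2.000000, running G = 2.000000
t=1: π = [0.2656, 0.1563, 0.2500, 0.3281], E[r] = 1.7656, γ^t·E[r] = 1.412500, running G = 3.412500
t=2: π = [0.2578, 0.1582, 0.2520, 0.3320], E[r] = 1.7656, γ^t·E[r] = 1.130000, running G = 4.542500
t=3: π = [0.2593, 0.1572, 0.2507, 0.3328], E[r] = 1.7744, γ^t·E[r] = 0.908500, running G = 5.451000
t=4: π = [0.2592, 0.1574, 0.2511, 0.3323], E[r] = 1.7716, γ^t·E[r] = 0.725638, running G = 6.176638
t=5: π = [0.2591, 0.1574, 0.2510, 0.3324], E[r] = 1.7721, γ^t·E[r] = 0.580679, running G = 6.757316
t=6: π = [0.2592, 0.1574, 0.2510, 0.3324], E[r] = 1.7721, γ^t·E[r] = 0.464534, running G = 7.221851
t=7: π = [0.2592, 0.1574, 0.2510, 0.3324], E[r] = 1.7720, γ^t·E[r] = 0.371625, running G = 7.593475
t=8: π = [0.2592, 0.1574, 0.2510, 0.3324], E[r] = 1.7721, γ^t·E[r] = 0.297301, running G = 7.890776

G = 7.8908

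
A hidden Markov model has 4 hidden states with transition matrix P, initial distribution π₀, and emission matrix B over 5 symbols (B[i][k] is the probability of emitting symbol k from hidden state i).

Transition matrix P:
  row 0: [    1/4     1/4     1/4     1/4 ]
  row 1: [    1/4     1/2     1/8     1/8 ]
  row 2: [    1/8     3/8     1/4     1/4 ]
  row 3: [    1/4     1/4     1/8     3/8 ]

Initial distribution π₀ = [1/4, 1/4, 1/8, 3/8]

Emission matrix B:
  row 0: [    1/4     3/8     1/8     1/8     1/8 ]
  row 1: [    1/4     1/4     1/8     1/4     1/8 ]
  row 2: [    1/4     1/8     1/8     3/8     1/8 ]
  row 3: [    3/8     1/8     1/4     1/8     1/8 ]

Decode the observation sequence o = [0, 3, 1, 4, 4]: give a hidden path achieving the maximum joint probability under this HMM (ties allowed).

t=0: δ = [6.250e-02, 6.250e-02, 3.125e-02, 1.406e-01]  (obs o_0=0)
t=1: δ = [4.395e-03, 8.789e-03, 6.592e-03, 6.592e-03]  ψ = [3, 3, 3, 3]  (obs o_1=3)
t=2: δ = [8.240e-04, 1.099e-03, 2.060e-04, 3.090e-04]  ψ = [1, 1, 2, 3]  (obs o_2=1)
t=3: δ = [3.433e-05, 6.866e-05, 2.575e-05, 2.575e-05]  ψ = [1, 1, 0, 0]  (obs o_3=4)
t=4: δ = [2.146e-06, 4.292e-06, 1.073e-06, 1.207e-06]  ψ = [1, 1, 0, 3]  (obs o_4=4)
backtrack: best end state = 1; path = [3, 1, 1, 1, 1]

path = [3, 1, 1, 1, 1]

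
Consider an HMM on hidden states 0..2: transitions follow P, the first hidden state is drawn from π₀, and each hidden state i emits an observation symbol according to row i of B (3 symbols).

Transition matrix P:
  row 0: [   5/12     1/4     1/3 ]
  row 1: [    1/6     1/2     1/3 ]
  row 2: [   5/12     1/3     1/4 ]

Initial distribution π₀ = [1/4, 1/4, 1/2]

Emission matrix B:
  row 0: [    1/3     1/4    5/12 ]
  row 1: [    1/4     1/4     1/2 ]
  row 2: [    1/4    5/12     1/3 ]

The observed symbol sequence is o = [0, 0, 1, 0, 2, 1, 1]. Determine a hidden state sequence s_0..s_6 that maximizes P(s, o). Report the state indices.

t=0: δ = [8.333e-02, 6.250e-02, 1.250e-01]  (obs o_0=0)
t=1: δ = [1.736e-02, 1.042e-02, 7.812e-03]  ψ = [2, 2, 2]  (obs o_1=0)
t=2: δ = [1.808e-03, 1.302e-03, 2.411e-03]  ψ = [0, 1, 0]  (obs o_2=1)
t=3: δ = [3.349e-04, 2.009e-04, 1.507e-04]  ψ = [2, 2, 0]  (obs o_3=0)
t=4: δ = [5.814e-05, 5.023e-05, 3.721e-05]  ψ = [0, 1, 0]  (obs o_4=2)
t=5: δ = [6.056e-06, 6.279e-06, 8.075e-06]  ψ = [0, 1, 0]  (obs o_5=1)
t=6: δ = [8.412e-07, 7.849e-07, 8.721e-07]  ψ = [2, 1, 1]  (obs o_6=1)
backtrack: best end state = 2; path = [2, 0, 2, 1, 1, 1, 2]

path = [2, 0, 2, 1, 1, 1, 2]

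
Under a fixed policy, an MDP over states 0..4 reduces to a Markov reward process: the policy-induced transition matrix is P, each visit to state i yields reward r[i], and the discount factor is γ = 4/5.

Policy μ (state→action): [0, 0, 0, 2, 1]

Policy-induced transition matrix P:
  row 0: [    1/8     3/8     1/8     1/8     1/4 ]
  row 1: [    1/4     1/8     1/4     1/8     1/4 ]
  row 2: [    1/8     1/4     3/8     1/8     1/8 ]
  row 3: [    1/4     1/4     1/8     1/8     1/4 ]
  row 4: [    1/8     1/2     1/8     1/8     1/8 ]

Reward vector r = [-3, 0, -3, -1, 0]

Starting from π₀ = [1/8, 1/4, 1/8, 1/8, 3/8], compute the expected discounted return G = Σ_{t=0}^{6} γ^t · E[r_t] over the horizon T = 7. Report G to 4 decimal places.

G = -4.6319

t=0: π = [0.1250, 0.2500, 0.1250, 0.1250, 0.3750], E[r] = -0.8750, γ^t·E[r] = -0.875000, running G = -0.875000
t=1: π = [0.1719, 0.3281, 0.1875, 0.1250, 0.1875], E[r] = -1.2031, γ^t·E[r] = -0.962500, running G = -1.837500
t=2: π = [0.1816, 0.2773, 0.2129, 0.1250, 0.2031], E[r] = -1.3086, γ^t·E[r] = -0.837500, running G = -2.675000
t=3: π = [0.1753, 0.2888, 0.2129, 0.1250, 0.1980], E[r] = -1.2896, γ^t·E[r] = -0.660250, running G = -3.335250
t=4: π = [0.1767, 0.2853, 0.2143, 0.1250, 0.1986], E[r] = -1.2982, γ^t·E[r] = -0.531725, running G = -3.866975
t=5: π = [0.1763, 0.2861, 0.2142, 0.1250, 0.1984], E[r] = -1.2966, γ^t·E[r] = -0.424870, running G = -4.291845
t=6: π = [0.1764, 0.2859, 0.2143, 0.1250, 0.1984], E[r] = -1.2971, γ^t·E[r] = -0.340033, running G = -4.631878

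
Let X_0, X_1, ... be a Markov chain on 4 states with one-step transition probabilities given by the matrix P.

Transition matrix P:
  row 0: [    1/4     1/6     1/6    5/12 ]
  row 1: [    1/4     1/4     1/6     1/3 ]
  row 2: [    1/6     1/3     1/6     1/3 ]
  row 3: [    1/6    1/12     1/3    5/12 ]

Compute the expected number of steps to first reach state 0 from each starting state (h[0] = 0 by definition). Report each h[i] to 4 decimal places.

h = [0.0000, 4.9811, 5.3962, 5.5094]

First-step conditioning: h[0] = 0; for i ≠ 0, h[i] = 1 + Σ_k P[i][k]·h[k].
  h[1] = 1 + 1/4·h[1] + 1/6·h[2] + 1/3·h[3]
  h[2] = 1 + 1/3·h[1] + 1/6·h[2] + 1/3·h[3]
  h[3] = 1 + 1/12·h[1] + 1/3·h[2] + 5/12·h[3]
Solving the 3×3 linear system over states ≠ 0 gives exactly h = [0, 264/53, 286/53, 292/53] (h[0] = 0 is the target).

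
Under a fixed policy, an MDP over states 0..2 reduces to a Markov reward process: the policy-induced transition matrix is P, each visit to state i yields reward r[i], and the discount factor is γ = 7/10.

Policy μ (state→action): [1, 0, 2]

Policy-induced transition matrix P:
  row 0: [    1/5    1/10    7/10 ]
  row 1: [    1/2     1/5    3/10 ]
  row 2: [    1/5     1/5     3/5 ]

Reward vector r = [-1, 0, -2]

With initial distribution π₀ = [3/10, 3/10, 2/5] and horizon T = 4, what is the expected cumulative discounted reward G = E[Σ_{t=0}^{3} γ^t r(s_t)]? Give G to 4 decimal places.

t=0: π = [0.3000, 0.3000, 0.4000], E[r] = -1.1000, γ^t·E[r] = -1.100000, running G = -1.100000
t=1: π = [0.2900, 0.1700, 0.5400], E[r] = -1.3700, γ^t·E[r] = -0.959000, running G = -2.059000
t=2: π = [0.2510, 0.1710, 0.5780], E[r] = -1.4070, γ^t·E[r] = -0.689430, running G = -2.748430
t=3: π = [0.2513, 0.1749, 0.5738], E[r] = -1.3989, γ^t·E[r] = -0.479823, running G = -3.228253

G = -3.2283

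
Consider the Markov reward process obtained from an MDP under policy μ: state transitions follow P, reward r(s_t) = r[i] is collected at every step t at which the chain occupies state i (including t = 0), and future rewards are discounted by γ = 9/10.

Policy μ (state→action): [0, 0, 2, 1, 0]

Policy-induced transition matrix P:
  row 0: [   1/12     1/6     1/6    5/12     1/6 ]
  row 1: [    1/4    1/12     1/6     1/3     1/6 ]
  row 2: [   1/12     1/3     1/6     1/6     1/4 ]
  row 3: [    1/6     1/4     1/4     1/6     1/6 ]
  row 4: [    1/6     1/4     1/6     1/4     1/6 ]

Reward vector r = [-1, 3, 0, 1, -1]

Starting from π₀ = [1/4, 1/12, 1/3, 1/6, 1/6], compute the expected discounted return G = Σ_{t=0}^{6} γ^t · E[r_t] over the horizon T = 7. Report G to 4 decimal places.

t=0: π = [0.2500, 0.0833, 0.3333, 0.1667, 0.1667], E[r] = 0.0000, γ^t·E[r] = 0.000000, running G = 0.000000
t=1: π = [0.1250, 0.2431, 0.1806, 0.2569, 0.1944], E[r] = 0.6667, γ^t·E[r] = 0.600000, running G = 0.600000
t=2: π = [0.1615, 0.2141, 0.1881, 0.2546, 0.1817], E[r] = 0.5538, γ^t·E[r] = 0.448594, running G = 1.048594
t=3: π = [0.1554, 0.2165, 0.1879, 0.2579, 0.1823], E[r] = 0.5697, γ^t·E[r] = 0.415336, running G = 1.463930
t=4: π = [0.1561, 0.2166, 0.1882, 0.2568, 0.1823], E[r] = 0.5682, γ^t·E[r] = 0.372814, running G = 1.836743
t=5: π = [0.1560, 0.2166, 0.1881, 0.2570, 0.1823], E[r] = 0.5683, γ^t·E[r] = 0.335585, running G = 2.172328
t=6: π = [0.1560, 0.2166, 0.1881, 0.2570, 0.1823], E[r] = 0.5683, γ^t·E[r] = 0.302024, running G = 2.474352

G = 2.4744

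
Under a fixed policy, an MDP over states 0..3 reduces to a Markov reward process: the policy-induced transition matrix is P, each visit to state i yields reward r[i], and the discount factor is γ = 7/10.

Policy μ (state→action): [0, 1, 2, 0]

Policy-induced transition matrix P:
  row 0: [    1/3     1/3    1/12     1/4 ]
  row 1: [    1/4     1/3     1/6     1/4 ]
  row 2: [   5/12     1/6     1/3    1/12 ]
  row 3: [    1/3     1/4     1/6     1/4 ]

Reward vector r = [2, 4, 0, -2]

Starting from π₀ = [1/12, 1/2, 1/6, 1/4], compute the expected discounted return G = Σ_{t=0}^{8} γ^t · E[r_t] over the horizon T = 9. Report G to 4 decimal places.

G = 4.6032

t=0: π = [0.0833, 0.5000, 0.1667, 0.2500], E[r] = 1.6667, γ^t·E[r] = 1.666667, running G = 1.666667
t=1: π = [0.3056, 0.2847, 0.1875, 0.2222], E[r] = 1.3056, γ^t·E[r] = 0.913889, running G = 2.580556
t=2: π = [0.3252, 0.2836, 0.1725, 0.2188], E[r] = 1.3472, γ^t·E[r] = 0.660139, running G = 3.240694
t=3: π = [0.3241, 0.2864, 0.1683, 0.2213], E[r] = 1.3511, γ^t·E[r] = 0.463421, running G = 3.704115
t=4: π = [0.3235, 0.2868, 0.1677, 0.2219], E[r] = 1.3505, γ^t·E[r] = 0.324248, running G = 4.028363
t=5: π = [0.3234, 0.2869, 0.1677, 0.2220], E[r] = 1.3503, γ^t·E[r] = 0.226938, running G = 4.255300
t=6: π = [0.3234, 0.2869, 0.1677, 0.2221], E[r] = 1.3502, γ^t·E[r] = 0.158853, running G = 4.414153
t=7: π = [0.3234, 0.2869, 0.1677, 0.2221], E[r] = 1.3502, γ^t·E[r] = 0.111197, running G = 4.525350
t=8: π = [0.3234, 0.2869, 0.1677, 0.2221], E[r] = 1.3502, γ^t·E[r] = 0.077838, running G = 4.603188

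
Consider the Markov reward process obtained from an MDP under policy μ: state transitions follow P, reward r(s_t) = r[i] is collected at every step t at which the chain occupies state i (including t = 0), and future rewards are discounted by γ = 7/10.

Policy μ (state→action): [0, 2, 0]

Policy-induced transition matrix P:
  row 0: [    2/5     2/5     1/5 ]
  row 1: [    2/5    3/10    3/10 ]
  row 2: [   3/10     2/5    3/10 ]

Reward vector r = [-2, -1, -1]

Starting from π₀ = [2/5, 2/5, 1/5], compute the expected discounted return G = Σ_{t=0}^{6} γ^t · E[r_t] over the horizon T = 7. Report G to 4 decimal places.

t=0: π = [0.4000, 0.4000, 0.2000], E[r] = -1.4000, γ^t·E[r] = -1.400000, running G = -1.400000
t=1: π = [0.3800, 0.3600, 0.2600], E[r] = -1.3800, γ^t·E[r] = -0.966000, running G = -2.366000
t=2: π = [0.3740, 0.3640, 0.2620], E[r] = -1.3740, γ^t·E[r] = -0.673260, running G = -3.039260
t=3: π = [0.3738, 0.3636, 0.2626], E[r] = -1.3738, γ^t·E[r] = -0.471213, running G = -3.510473
t=4: π = [0.3737, 0.3636, 0.2626], E[r] = -1.3737, γ^t·E[r] = -0.329835, running G = -3.840308
t=5: π = [0.3737, 0.3636, 0.2626], E[r] = -1.3737, γ^t·E[r] = -0.230884, running G = -4.071193
t=6: π = [0.3737, 0.3636, 0.2626], E[r] = -1.3737, γ^t·E[r] = -0.161619, running G = -4.232811

G = -4.2328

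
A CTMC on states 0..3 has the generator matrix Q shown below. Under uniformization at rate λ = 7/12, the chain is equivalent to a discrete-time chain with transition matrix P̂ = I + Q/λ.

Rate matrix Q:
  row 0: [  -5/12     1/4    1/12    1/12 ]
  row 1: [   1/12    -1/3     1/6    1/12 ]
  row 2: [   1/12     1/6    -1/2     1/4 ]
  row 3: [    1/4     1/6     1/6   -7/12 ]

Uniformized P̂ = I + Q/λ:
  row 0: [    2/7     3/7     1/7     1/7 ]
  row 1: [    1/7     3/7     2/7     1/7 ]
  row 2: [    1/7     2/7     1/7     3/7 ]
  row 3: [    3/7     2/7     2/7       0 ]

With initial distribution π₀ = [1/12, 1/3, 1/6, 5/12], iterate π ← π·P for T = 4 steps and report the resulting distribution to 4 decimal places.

t=0: π = [0.0833, 0.3333, 0.1667, 0.4167]
t=1: π = [0.2738, 0.3452, 0.2500, 0.1310]
t=2: π = [0.2194, 0.3741, 0.2109, 0.1956]
t=3: π = [0.2301, 0.3705, 0.2242, 0.1752]
t=4: π = [0.2258, 0.3715, 0.2208, 0.1819]

π = [0.2258, 0.3715, 0.2208, 0.1819]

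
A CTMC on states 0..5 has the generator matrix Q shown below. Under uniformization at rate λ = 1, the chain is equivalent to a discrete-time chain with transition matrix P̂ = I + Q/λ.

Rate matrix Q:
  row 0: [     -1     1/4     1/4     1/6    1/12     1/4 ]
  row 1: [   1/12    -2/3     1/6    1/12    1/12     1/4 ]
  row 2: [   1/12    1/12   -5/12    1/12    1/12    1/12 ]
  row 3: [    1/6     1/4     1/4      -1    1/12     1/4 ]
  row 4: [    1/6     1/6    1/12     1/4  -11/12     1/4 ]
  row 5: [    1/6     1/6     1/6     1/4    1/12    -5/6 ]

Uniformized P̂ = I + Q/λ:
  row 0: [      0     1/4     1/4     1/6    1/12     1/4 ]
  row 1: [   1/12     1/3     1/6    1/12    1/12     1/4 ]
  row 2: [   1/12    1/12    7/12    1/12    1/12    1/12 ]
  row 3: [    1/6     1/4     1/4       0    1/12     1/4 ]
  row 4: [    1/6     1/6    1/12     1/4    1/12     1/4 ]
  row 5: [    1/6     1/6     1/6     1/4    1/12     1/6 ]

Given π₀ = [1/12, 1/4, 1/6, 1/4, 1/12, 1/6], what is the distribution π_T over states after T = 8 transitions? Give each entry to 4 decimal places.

π = [0.1072, 0.1927, 0.3071, 0.1262, 0.0833, 0.1835]

t=0: π = [0.0833, 0.2500, 0.1667, 0.2500, 0.0833, 0.1667]
t=1: π = [0.1181, 0.2222, 0.2569, 0.1111, 0.0833, 0.2083]
t=2: π = [0.1071, 0.2014, 0.2859, 0.1325, 0.0833, 0.1898]
t=3: π = [0.1082, 0.1964, 0.2988, 0.1267, 0.0833, 0.1865]
t=4: π = [0.1074, 0.1941, 0.3038, 0.1268, 0.0833, 0.1847]
t=5: π = [0.1073, 0.1932, 0.3058, 0.1264, 0.0833, 0.1840]
t=6: π = [0.1072, 0.1929, 0.3066, 0.1263, 0.0833, 0.1837]
t=7: π = [0.1072, 0.1927, 0.3069, 0.1262, 0.0833, 0.1836]
t=8: π = [0.1072, 0.1927, 0.3071, 0.1262, 0.0833, 0.1835]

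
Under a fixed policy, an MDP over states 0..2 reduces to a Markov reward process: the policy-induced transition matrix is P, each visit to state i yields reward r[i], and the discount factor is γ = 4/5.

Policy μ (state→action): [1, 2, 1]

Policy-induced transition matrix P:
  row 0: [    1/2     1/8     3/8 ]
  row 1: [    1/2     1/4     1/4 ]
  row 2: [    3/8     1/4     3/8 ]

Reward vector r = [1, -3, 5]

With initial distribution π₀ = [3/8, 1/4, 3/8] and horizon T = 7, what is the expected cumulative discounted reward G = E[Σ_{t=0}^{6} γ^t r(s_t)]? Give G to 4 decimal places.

G = 6.2562

t=0: π = [0.3750, 0.2500, 0.3750], E[r] = 1.5000, γ^t·E[r] = 1.500000, running G = 1.500000
t=1: π = [0.4531, 0.2031, 0.3438], E[r] = 1.5625, γ^t·E[r] = 1.250000, running G = 2.750000
t=2: π = [0.4570, 0.1934, 0.3496], E[r] = 1.6250, γ^t·E[r] = 1.040000, running G = 3.790000
t=3: π = [0.4563, 0.1929, 0.3508], E[r] = 1.6318, γ^t·E[r] = 0.835500, running G = 4.625500
t=4: π = [0.4561, 0.1930, 0.3509], E[r] = 1.6317, γ^t·E[r] = 0.668350, running G = 5.293850
t=5: π = [0.4561, 0.1930, 0.3509], E[r] = 1.6316, γ^t·E[r] = 0.534640, running G = 5.828490
t=6: π = [0.4561, 0.1930, 0.3509], E[r] = 1.6316, γ^t·E[r] = 0.427709, running G = 6.256199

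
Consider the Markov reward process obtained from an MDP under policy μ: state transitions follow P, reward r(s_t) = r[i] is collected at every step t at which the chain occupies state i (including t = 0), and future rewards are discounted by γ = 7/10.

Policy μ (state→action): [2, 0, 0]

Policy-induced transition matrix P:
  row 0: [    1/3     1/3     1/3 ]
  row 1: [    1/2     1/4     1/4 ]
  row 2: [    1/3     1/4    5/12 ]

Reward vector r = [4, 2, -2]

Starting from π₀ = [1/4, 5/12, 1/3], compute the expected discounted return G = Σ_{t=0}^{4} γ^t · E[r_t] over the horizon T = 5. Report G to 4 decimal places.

t=0: π = [0.2500, 0.4167, 0.3333], E[r] = 1.1667, γ^t·E[r] = 1.166667, running G = 1.166667
t=1: π = [0.4028, 0.2708, 0.3264], E[r] = 1.5000, γ^t·E[r] = 1.050000, running G = 2.216667
t=2: π = [0.3785, 0.2836, 0.3380], E[r] = 1.4051, γ^t·E[r] = 0.688495, running G = 2.905162
t=3: π = [0.3806, 0.2815, 0.3379], E[r] = 1.4097, γ^t·E[r] = 0.483535, running G = 3.388697
t=4: π = [0.3803, 0.2817, 0.3380], E[r] = 1.4084, γ^t·E[r] = 0.338158, running G = 3.726855

G = 3.7269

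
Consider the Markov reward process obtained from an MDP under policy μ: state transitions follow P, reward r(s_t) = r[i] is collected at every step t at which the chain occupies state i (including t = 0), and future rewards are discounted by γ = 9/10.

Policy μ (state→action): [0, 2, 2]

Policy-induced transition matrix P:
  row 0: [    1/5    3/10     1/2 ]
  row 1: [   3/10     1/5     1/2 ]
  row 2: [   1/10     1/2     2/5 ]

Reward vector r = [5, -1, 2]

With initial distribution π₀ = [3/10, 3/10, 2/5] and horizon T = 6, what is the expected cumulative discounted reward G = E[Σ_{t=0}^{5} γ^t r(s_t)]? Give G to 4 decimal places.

G = 7.5523

t=0: π = [0.3000, 0.3000, 0.4000], E[r] = 2.0000, γ^t·E[r] = 2.000000, running G = 2.000000
t=1: π = [0.1900, 0.3500, 0.4600], E[r] = 1.5200, γ^t·E[r] = 1.368000, running G = 3.368000
t=2: π = [0.1890, 0.3570, 0.4540], E[r] = 1.4960, γ^t·E[r] = 1.211760, running G = 4.579760
t=3: π = [0.1903, 0.3551, 0.4546], E[r] = 1.5056, γ^t·E[r] = 1.097582, running G = 5.677342
t=4: π = [0.1901, 0.3554, 0.4545], E[r] = 1.5039, γ^t·E[r] = 0.986722, running G = 6.664064
t=5: π = [0.1901, 0.3554, 0.4545], E[r] = 1.5042, γ^t·E[r] = 0.888191, running G = 7.552256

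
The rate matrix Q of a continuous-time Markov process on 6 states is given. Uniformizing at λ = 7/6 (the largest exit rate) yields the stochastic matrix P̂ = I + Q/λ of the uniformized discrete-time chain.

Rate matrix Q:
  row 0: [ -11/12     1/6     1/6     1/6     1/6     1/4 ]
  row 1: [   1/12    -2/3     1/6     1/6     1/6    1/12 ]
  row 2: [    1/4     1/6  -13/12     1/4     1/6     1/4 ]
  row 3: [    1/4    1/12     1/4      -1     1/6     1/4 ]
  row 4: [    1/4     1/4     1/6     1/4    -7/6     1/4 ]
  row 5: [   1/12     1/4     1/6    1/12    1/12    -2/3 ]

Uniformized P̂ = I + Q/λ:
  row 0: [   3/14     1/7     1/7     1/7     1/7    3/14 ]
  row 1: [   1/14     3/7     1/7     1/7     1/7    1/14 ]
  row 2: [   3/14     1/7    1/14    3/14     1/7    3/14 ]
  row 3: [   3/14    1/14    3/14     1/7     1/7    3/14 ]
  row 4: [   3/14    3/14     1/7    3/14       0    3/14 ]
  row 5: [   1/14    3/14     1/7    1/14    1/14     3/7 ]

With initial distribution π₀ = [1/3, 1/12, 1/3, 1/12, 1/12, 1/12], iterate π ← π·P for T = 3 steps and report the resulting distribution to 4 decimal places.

t=0: π = [0.3333, 0.0833, 0.3333, 0.0833, 0.0833, 0.0833]
t=1: π = [0.1905, 0.1726, 0.1250, 0.1667, 0.1250, 0.2202]
t=2: π = [0.1582, 0.2049, 0.1458, 0.1450, 0.1093, 0.2368]
t=3: π = [0.1512, 0.2158, 0.1428, 0.1442, 0.1103, 0.2358]

π = [0.1512, 0.2158, 0.1428, 0.1442, 0.1103, 0.2358]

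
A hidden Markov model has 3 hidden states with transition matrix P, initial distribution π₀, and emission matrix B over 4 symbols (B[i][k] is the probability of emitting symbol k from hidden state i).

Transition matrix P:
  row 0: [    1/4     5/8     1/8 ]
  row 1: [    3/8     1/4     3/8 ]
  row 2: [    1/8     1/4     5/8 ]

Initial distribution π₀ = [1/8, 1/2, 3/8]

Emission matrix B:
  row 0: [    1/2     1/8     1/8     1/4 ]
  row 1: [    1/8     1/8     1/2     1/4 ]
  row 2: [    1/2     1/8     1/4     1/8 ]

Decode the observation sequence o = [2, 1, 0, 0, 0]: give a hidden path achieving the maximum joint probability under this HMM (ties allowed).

t=0: δ = [1.562e-02, 2.500e-01, 9.375e-02]  (obs o_0=2)
t=1: δ = [1.172e-02, 7.812e-03, 1.172e-02]  ψ = [1, 1, 1]  (obs o_1=1)
t=2: δ = [1.465e-03, 9.155e-04, 3.662e-03]  ψ = [0, 0, 2]  (obs o_2=0)
t=3: δ = [2.289e-04, 1.144e-04, 1.144e-03]  ψ = [2, 0, 2]  (obs o_3=0)
t=4: δ = [7.153e-05, 3.576e-05, 3.576e-04]  ψ = [2, 2, 2]  (obs o_4=0)
backtrack: best end state = 2; path = [1, 2, 2, 2, 2]

path = [1, 2, 2, 2, 2]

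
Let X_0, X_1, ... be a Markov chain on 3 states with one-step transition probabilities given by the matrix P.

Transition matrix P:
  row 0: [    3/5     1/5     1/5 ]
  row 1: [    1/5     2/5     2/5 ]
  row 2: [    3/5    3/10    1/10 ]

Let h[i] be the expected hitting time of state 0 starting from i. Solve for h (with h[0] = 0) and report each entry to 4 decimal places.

First-step conditioning: h[0] = 0; for i ≠ 0, h[i] = 1 + Σ_k P[i][k]·h[k].
  h[1] = 1 + 2/5·h[1] + 2/5·h[2]
  h[2] = 1 + 3/10·h[1] + 1/10·h[2]
Solving the 2×2 linear system over states ≠ 0 gives exactly h = [0, 65/21, 15/7] (h[0] = 0 is the target).

h = [0.0000, 3.0952, 2.1429]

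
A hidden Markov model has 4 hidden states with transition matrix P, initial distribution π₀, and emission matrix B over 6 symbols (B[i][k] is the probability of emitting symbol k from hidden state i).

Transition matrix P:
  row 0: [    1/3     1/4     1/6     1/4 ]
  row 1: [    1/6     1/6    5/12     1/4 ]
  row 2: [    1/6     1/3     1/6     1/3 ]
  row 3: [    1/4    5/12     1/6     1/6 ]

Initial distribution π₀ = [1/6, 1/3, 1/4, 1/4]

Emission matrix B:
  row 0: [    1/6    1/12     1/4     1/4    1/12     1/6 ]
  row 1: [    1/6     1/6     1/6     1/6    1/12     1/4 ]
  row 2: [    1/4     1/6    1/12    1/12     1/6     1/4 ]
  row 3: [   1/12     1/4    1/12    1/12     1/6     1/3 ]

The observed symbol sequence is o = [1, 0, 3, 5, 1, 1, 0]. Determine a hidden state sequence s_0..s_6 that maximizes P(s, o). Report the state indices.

path = [1, 2, 1, 2, 3, 1, 2]

t=0: δ = [1.389e-02, 5.556e-02, 4.167e-02, 6.250e-02]  (obs o_0=1)
t=1: δ = [2.604e-03, 4.340e-03, 5.787e-03, 1.157e-03]  ψ = [3, 3, 1, 1]  (obs o_1=0)
t=2: δ = [2.411e-04, 3.215e-04, 1.507e-04, 1.608e-04]  ψ = [2, 2, 1, 2]  (obs o_2=3)
t=3: δ = [1.340e-05, 1.674e-05, 3.349e-05, 2.679e-05]  ψ = [0, 3, 1, 1]  (obs o_3=5)
t=4: δ = [5.582e-07, 1.861e-06, 1.163e-06, 2.791e-06]  ψ = [3, 2, 1, 2]  (obs o_4=1)
t=5: δ = [5.814e-08, 1.938e-07, 1.292e-07, 1.163e-07]  ψ = [3, 3, 1, 1]  (obs o_5=1)
t=6: δ = [5.384e-09, 8.075e-09, 2.019e-08, 4.038e-09]  ψ = [1, 3, 1, 1]  (obs o_6=0)
backtrack: best end state = 2; path = [1, 2, 1, 2, 3, 1, 2]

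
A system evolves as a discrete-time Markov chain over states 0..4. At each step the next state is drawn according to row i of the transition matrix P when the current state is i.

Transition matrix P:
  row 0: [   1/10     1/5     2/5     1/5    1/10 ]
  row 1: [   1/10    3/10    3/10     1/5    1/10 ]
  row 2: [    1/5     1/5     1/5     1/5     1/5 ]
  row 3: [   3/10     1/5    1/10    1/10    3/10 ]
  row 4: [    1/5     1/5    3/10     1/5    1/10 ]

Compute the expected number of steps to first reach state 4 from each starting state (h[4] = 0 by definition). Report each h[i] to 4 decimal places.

First-step conditioning: h[4] = 0; for i ≠ 4, h[i] = 1 + Σ_k P[i][k]·h[k].
  h[0] = 1 + 1/10·h[0] + 1/5·h[1] + 2/5·h[2] + 1/5·h[3]
  h[1] = 1 + 1/10·h[0] + 3/10·h[1] + 3/10·h[2] + 1/5·h[3]
  h[2] = 1 + 1/5·h[0] + 1/5·h[1] + 1/5·h[2] + 1/5·h[3]
  h[3] = 1 + 3/10·h[0] + 1/5·h[1] + 1/10·h[2] + 1/10·h[3]
Solving the 4×4 linear system over states ≠ 4 gives exactly h = [594/97, 1199/194, 1089/194, 999/194, 0] (h[4] = 0 is the target).

h = [6.1237, 6.1804, 5.6134, 5.1495, 0.0000]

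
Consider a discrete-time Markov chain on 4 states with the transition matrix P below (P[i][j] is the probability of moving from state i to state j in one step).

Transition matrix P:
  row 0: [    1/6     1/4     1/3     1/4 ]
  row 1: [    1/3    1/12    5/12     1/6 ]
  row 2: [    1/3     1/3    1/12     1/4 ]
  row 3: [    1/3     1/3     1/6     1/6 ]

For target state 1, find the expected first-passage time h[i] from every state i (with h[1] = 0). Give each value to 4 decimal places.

First-step conditioning: h[1] = 0; for i ≠ 1, h[i] = 1 + Σ_k P[i][k]·h[k].
  h[0] = 1 + 1/6·h[0] + 1/3·h[2] + 1/4·h[3]
  h[2] = 1 + 1/3·h[0] + 1/12·h[2] + 1/4·h[3]
  h[3] = 1 + 1/3·h[0] + 1/6·h[2] + 1/6·h[3]
Solving the 3×3 linear system over states ≠ 1 gives exactly h = [45/13, 0, 42/13, 42/13] (h[1] = 0 is the target).

h = [3.4615, 0.0000, 3.2308, 3.2308]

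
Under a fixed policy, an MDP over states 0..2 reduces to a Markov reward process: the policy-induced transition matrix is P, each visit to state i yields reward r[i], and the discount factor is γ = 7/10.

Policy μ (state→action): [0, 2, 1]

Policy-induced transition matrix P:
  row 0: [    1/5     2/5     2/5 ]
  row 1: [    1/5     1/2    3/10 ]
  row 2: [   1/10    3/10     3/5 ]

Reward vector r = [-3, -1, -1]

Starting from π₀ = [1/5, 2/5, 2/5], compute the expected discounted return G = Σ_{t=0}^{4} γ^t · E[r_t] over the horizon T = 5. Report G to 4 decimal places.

G = -3.7309

t=0: π = [0.2000, 0.4000, 0.4000], E[r] = -1.4000, γ^t·E[r] = -1.400000, running G = -1.400000
t=1: π = [0.1600, 0.4000, 0.4400], E[r] = -1.3200, γ^t·E[r] = -0.924000, running G = -2.324000
t=2: π = [0.1560, 0.3960, 0.4480], E[r] = -1.3120, γ^t·E[r] = -0.642880, running G = -2.966880
t=3: π = [0.1552, 0.3948, 0.4500], E[r] = -1.3104, γ^t·E[r] = -0.449467, running G = -3.416347
t=4: π = [0.1550, 0.3945, 0.4505], E[r] = -1.3100, γ^t·E[r] = -0.314531, running G = -3.730878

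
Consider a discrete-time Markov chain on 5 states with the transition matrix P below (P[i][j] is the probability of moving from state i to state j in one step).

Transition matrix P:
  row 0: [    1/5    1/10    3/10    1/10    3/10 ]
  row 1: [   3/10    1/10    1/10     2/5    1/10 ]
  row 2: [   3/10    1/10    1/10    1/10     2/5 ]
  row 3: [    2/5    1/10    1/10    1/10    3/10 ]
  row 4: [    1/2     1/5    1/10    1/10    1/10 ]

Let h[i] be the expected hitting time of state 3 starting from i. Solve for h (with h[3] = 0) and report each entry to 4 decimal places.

h = [7.2807, 5.1347, 7.2660, 0.0000, 7.1044]

First-step conditioning: h[3] = 0; for i ≠ 3, h[i] = 1 + Σ_k P[i][k]·h[k].
  h[0] = 1 + 1/5·h[0] + 1/10·h[1] + 3/10·h[2] + 3/10·h[4]
  h[1] = 1 + 3/10·h[0] + 1/10·h[1] + 1/10·h[2] + 1/10·h[4]
  h[2] = 1 + 3/10·h[0] + 1/10·h[1] + 1/10·h[2] + 2/5·h[4]
  h[4] = 1 + 1/2·h[0] + 1/5·h[1] + 1/10·h[2] + 1/10·h[4]
Solving the 4×4 linear system over states ≠ 3 gives exactly h = [14860/2041, 10480/2041, 14830/2041, 0, 14500/2041] (h[3] = 0 is the target).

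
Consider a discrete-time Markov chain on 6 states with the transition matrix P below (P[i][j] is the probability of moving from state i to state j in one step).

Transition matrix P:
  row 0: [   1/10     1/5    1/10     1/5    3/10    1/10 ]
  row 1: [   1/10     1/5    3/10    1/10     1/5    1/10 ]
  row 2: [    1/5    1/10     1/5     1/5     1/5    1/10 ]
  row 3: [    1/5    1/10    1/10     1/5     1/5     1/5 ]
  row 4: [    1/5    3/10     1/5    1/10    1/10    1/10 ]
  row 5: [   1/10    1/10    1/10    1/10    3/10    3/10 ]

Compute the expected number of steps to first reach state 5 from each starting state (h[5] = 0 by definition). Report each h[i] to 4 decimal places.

First-step conditioning: h[5] = 0; for i ≠ 5, h[i] = 1 + Σ_k P[i][k]·h[k].
  h[0] = 1 + 1/10·h[0] + 1/5·h[1] + 1/10·h[2] + 1/5·h[3] + 3/10·h[4]
  h[1] = 1 + 1/10·h[0] + 1/5·h[1] + 3/10·h[2] + 1/10·h[3] + 1/5·h[4]
  h[2] = 1 + 1/5·h[0] + 1/10·h[1] + 1/5·h[2] + 1/5·h[3] + 1/5·h[4]
  h[3] = 1 + 1/5·h[0] + 1/10·h[1] + 1/10·h[2] + 1/5·h[3] + 1/5·h[4]
  h[4] = 1 + 1/5·h[0] + 3/10·h[1] + 1/5·h[2] + 1/10·h[3] + 1/10·h[4]
Solving the 5×5 linear system over states ≠ 5 gives exactly h = [27605/3204, 13925/1602, 13775/1602, 2755/356, 3095/356, 0] (h[5] = 0 is the target).

h = [8.6158, 8.6923, 8.5986, 7.7388, 8.6938, 0.0000]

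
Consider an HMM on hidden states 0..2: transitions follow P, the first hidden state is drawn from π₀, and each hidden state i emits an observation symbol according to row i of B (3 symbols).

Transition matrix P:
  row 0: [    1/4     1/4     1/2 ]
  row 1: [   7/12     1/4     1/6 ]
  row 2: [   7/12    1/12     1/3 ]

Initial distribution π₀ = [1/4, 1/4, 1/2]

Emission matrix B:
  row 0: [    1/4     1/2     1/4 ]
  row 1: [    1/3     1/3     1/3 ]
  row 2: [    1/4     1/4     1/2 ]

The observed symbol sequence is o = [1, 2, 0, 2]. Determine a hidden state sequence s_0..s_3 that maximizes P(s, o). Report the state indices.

path = [0, 2, 0, 2]

t=0: δ = [1.250e-01, 8.333e-02, 1.250e-01]  (obs o_0=1)
t=1: δ = [1.823e-02, 1.042e-02, 3.125e-02]  ψ = [2, 0, 0]  (obs o_1=2)
t=2: δ = [4.557e-03, 1.519e-03, 2.604e-03]  ψ = [2, 0, 2]  (obs o_2=0)
t=3: δ = [3.798e-04, 3.798e-04, 1.139e-03]  ψ = [2, 0, 0]  (obs o_3=2)
backtrack: best end state = 2; path = [0, 2, 0, 2]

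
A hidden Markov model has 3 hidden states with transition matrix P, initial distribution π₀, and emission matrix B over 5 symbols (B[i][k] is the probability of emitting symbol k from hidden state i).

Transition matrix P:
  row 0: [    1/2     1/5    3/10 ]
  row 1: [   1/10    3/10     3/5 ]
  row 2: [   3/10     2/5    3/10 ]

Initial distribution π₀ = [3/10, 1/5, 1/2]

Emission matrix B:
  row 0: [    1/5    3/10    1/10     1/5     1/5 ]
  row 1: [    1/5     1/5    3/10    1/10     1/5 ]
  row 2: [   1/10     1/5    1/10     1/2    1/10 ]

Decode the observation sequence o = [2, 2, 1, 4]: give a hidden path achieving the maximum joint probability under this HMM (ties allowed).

t=0: δ = [3.000e-02, 6.000e-02, 5.000e-02]  (obs o_0=2)
t=1: δ = [1.500e-03, 6.000e-03, 3.600e-03]  ψ = [0, 2, 1]  (obs o_1=2)
t=2: δ = [3.240e-04, 3.600e-04, 7.200e-04]  ψ = [2, 1, 1]  (obs o_2=1)
t=3: δ = [4.320e-05, 5.760e-05, 2.160e-05]  ψ = [2, 2, 1]  (obs o_3=4)
backtrack: best end state = 1; path = [2, 1, 2, 1]

path = [2, 1, 2, 1]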